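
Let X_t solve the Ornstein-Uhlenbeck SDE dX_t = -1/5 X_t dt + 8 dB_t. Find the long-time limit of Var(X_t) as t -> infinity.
lim Var(X_t) = 160

The OU SDE dX = -theta X dt + sigma dB admits the integrating factor exp(theta t): d(exp(theta t) X_t) = sigma exp(theta t) dB_t. Integrating from 0 to t gives X_t = x_0 * exp(-theta t) + sigma * int_0^t exp(-theta (t-s)) dB_s for any initial x_0. The Itô integral has variance (by the Itô isometry) sigma^2 * int_0^t exp(-2 theta (t - s)) ds = sigma^2 * (1 - exp(-2 theta t)) / (2 theta), independent of x_0.
With theta = 1/5, sigma = 8:
  Var(X_t) = (8)^2 * (1 - exp(-2*1/5 t)) / (2 * 1/5) = 160 - 160*exp(-2*t/5).
As t -> infinity, exp(-2*1/5 t) -> 0, so the stationary variance is sigma^2 / (2 theta) = 160.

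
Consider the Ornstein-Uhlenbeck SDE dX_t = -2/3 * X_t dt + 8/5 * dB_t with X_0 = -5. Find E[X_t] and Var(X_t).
E[X_t] = -5*exp(-2*t/3); Var(X_t) = 48/25 - 48*exp(-4*t/3)/25

The OU SDE dX = -theta X dt + sigma dB admits the integrating factor exp(theta t): d(exp(theta t) X_t) = sigma exp(theta t) dB_t. Integrating from 0 to t:
  X_t = x_0 * exp(-theta t) + sigma * int_0^t exp(-theta (t-s)) dB_s.
The Itô integral has mean 0 and (by the Itô isometry) variance sigma^2 * int_0^t exp(-2 theta (t - s)) ds = sigma^2 * (1 - exp(-2 theta t)) / (2 theta).
With theta = 2/3, sigma = 8/5, x_0 = -5:
  E[X_t] = -5 * exp(-2/3 t) = -5*exp(-2*t/3)
  Var(X_t) = (8/5)^2 * (1 - exp(-2*2/3 t)) / (2 * 2/3) = 48/25 - 48*exp(-4*t/3)/25.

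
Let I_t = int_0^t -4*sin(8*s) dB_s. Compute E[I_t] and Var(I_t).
E[I_t] = 0; Var(I_t) = 8*t - sin(8*t)*cos(8*t)

The Itô integral of a deterministic integrand f(s) has mean 0 because each increment f(s) * (B_{s+ds} - B_s) has mean 0. By the Itô isometry:
  Var( int_0^t f(s) dB_s ) = E[ (int_0^t f(s) dB_s)^2 ] = int_0^t f(s)^2 ds.
Here f(s) = -4*sin(8*s), so f(s)^2 = 16*sin(8*s)^2. Integrate:
  int_0^t (16*sin(8*s)^2) ds = 8*t - sin(8*t)*cos(8*t).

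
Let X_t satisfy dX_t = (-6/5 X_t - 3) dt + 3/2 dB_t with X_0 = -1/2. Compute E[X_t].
E[X_t] = -5/2 + 2*exp(-6*t/5)

Taking expectations and using E[dB_t] = 0, the mean m(t) = E[X_t] satisfies the ODE m'(t) = a m(t) + b with m(0) = x_0. With a = -6/5, b = -3, x_0 = -1/2, the solution is
  m(t) = x_0 * exp(a t) + (b/a) * (exp(a t) - 1)
       = (-1/2) * exp((-6/5) t) + ((-3)/(-6/5)) * (exp((-6/5) t) - 1)
       = -5/2 + 2*exp(-6*t/5).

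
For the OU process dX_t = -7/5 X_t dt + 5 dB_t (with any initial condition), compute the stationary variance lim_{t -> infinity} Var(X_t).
lim Var(X_t) = 125/14

The OU SDE dX = -theta X dt + sigma dB admits the integrating factor exp(theta t): d(exp(theta t) X_t) = sigma exp(theta t) dB_t. Integrating from 0 to t gives X_t = x_0 * exp(-theta t) + sigma * int_0^t exp(-theta (t-s)) dB_s for any initial x_0. The Itô integral has variance (by the Itô isometry) sigma^2 * int_0^t exp(-2 theta (t - s)) ds = sigma^2 * (1 - exp(-2 theta t)) / (2 theta), independent of x_0.
With theta = 7/5, sigma = 5:
  Var(X_t) = (5)^2 * (1 - exp(-2*7/5 t)) / (2 * 7/5) = 125/14 - 125*exp(-14*t/5)/14.
As t -> infinity, exp(-2*7/5 t) -> 0, so the stationary variance is sigma^2 / (2 theta) = 125/14.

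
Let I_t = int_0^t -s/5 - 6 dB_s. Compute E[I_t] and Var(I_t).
E[I_t] = 0; Var(I_t) = t*(t^2 + 90*t + 2700)/75

The Itô integral of a deterministic integrand f(s) has mean 0 because each increment f(s) * (B_{s+ds} - B_s) has mean 0. By the Itô isometry:
  Var( int_0^t f(s) dB_s ) = E[ (int_0^t f(s) dB_s)^2 ] = int_0^t f(s)^2 ds.
Here f(s) = -s/5 - 6, so f(s)^2 = (s + 30)^2/25. Integrate:
  int_0^t ((s + 30)^2/25) ds = t*(t^2 + 90*t + 2700)/75.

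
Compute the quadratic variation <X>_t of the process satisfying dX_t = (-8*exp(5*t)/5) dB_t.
<X>_t = 32*exp(10*t)/125 - 32/125

For an Itô process dX_t = a(t) dt + b(t) dB_t, the quadratic variation is <X>_t = int_0^t b(s)^2 ds (the drift term does not contribute). Here b(s) = -8*exp(5*s)/5, so
  b(s)^2 = 64*exp(10*s)/25.
Integrating from 0 to t:
  <X>_t = int_0^t (64*exp(10*s)/25) ds = 32*exp(10*t)/125 - 32/125.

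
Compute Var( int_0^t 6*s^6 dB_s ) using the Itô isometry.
Var = 36*t^13/13

The Itô integral of a deterministic integrand f(s) has mean 0 because each increment f(s) * (B_{s+ds} - B_s) has mean 0. By the Itô isometry:
  Var( int_0^t f(s) dB_s ) = E[ (int_0^t f(s) dB_s)^2 ] = int_0^t f(s)^2 ds.
Here f(s) = 6*s^6, so f(s)^2 = 36*s^12. Integrate:
  int_0^t (36*s^12) ds = 36*t^13/13.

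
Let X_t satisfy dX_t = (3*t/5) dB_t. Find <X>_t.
<X>_t = 3*t^3/25

For an Itô process dX_t = a(t) dt + b(t) dB_t, the quadratic variation is <X>_t = int_0^t b(s)^2 ds (the drift term does not contribute). Here b(s) = 3*s/5, so
  b(s)^2 = 9*s^2/25.
Integrating from 0 to t:
  <X>_t = int_0^t (9*s^2/25) ds = 3*t^3/25.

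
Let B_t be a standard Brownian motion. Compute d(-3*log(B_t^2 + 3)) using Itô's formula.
d(-3*log(B_t^2 + 3)) = (3*(B_t^2 - 3)/(B_t^2 + 3)^2) dt + (-6*B_t/(B_t^2 + 3)) dB_t

Itô's formula for f(B_t) gives d f(B_t) = f'(B_t) dB_t + (1/2) f''(B_t) dt. Compute derivatives of f(x) = -3*log(x^2 + 3):
  f'(x)  = -6*x/(x^2 + 3)
  f''(x) = 6*(x^2 - 3)/(x^2 + 3)^2
Substitute x = B_t and multiply the f'' term by 1/2:
  drift     = (1/2) * (6*(x^2 - 3)/(x^2 + 3)^2) evaluated at B_t = 3*(B_t^2 - 3)/(B_t^2 + 3)^2
  diffusion = (-6*x/(x^2 + 3)) evaluated at B_t = -6*B_t/(B_t^2 + 3)
Therefore d(-3*log(B_t^2 + 3)) = (3*(B_t^2 - 3)/(B_t^2 + 3)^2) dt + (-6*B_t/(B_t^2 + 3)) dB_t.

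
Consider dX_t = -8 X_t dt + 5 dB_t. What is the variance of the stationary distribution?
lim Var(X_t) = 25/16

The OU SDE dX = -theta X dt + sigma dB admits the integrating factor exp(theta t): d(exp(theta t) X_t) = sigma exp(theta t) dB_t. Integrating from 0 to t gives X_t = x_0 * exp(-theta t) + sigma * int_0^t exp(-theta (t-s)) dB_s for any initial x_0. The Itô integral has variance (by the Itô isometry) sigma^2 * int_0^t exp(-2 theta (t - s)) ds = sigma^2 * (1 - exp(-2 theta t)) / (2 theta), independent of x_0.
With theta = 8, sigma = 5:
  Var(X_t) = (5)^2 * (1 - exp(-2*8 t)) / (2 * 8) = 25/16 - 25*exp(-16*t)/16.
As t -> infinity, exp(-2*8 t) -> 0, so the stationary variance is sigma^2 / (2 theta) = 25/16.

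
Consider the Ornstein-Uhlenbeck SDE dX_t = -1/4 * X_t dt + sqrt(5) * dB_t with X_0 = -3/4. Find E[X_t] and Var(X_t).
E[X_t] = -3*exp(-t/4)/4; Var(X_t) = 10 - 10*exp(-t/2)

The OU SDE dX = -theta X dt + sigma dB admits the integrating factor exp(theta t): d(exp(theta t) X_t) = sigma exp(theta t) dB_t. Integrating from 0 to t:
  X_t = x_0 * exp(-theta t) + sigma * int_0^t exp(-theta (t-s)) dB_s.
The Itô integral has mean 0 and (by the Itô isometry) variance sigma^2 * int_0^t exp(-2 theta (t - s)) ds = sigma^2 * (1 - exp(-2 theta t)) / (2 theta).
With theta = 1/4, sigma = sqrt(5), x_0 = -3/4:
  E[X_t] = -3/4 * exp(-1/4 t) = -3*exp(-t/4)/4
  Var(X_t) = (sqrt(5))^2 * (1 - exp(-2*1/4 t)) / (2 * 1/4) = 10 - 10*exp(-t/2).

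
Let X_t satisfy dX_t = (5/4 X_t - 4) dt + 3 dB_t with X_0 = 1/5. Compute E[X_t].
E[X_t] = 16/5 - 3*exp(5*t/4)

Taking expectations and using E[dB_t] = 0, the mean m(t) = E[X_t] satisfies the ODE m'(t) = a m(t) + b with m(0) = x_0. With a = 5/4, b = -4, x_0 = 1/5, the solution is
  m(t) = x_0 * exp(a t) + (b/a) * (exp(a t) - 1)
       = (1/5) * exp((5/4) t) + ((-4)/(5/4)) * (exp((5/4) t) - 1)
       = 16/5 - 3*exp(5*t/4).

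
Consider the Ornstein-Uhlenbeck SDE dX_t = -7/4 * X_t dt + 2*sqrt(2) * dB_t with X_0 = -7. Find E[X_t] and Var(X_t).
E[X_t] = -7*exp(-7*t/4); Var(X_t) = 16/7 - 16*exp(-7*t/2)/7

The OU SDE dX = -theta X dt + sigma dB admits the integrating factor exp(theta t): d(exp(theta t) X_t) = sigma exp(theta t) dB_t. Integrating from 0 to t:
  X_t = x_0 * exp(-theta t) + sigma * int_0^t exp(-theta (t-s)) dB_s.
The Itô integral has mean 0 and (by the Itô isometry) variance sigma^2 * int_0^t exp(-2 theta (t - s)) ds = sigma^2 * (1 - exp(-2 theta t)) / (2 theta).
With theta = 7/4, sigma = 2*sqrt(2), x_0 = -7:
  E[X_t] = -7 * exp(-7/4 t) = -7*exp(-7*t/4)
  Var(X_t) = (2*sqrt(2))^2 * (1 - exp(-2*7/4 t)) / (2 * 7/4) = 16/7 - 16*exp(-7*t/2)/7.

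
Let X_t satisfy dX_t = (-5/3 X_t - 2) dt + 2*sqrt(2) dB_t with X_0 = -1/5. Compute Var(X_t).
Var(X_t) = 12/5 - 12*exp(-10*t/3)/5

The variance V(t) = Var(X_t) satisfies V'(t) = 2 a V(t) + c^2 with V(0) = 0 (drift coefficient is linear in X, diffusion is constant). With a = -5/3, c = 2*sqrt(2), the solution is
  V(t) = (c^2 / (2 a)) * (exp(2 a t) - 1)
       = ((2*sqrt(2))^2 / (2*(-5/3))) * (exp((-10/3) t) - 1)
       = 12/5 - 12*exp(-10*t/3)/5.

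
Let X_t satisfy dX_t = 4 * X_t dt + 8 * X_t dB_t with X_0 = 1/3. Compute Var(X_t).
Var(X_t) = (exp(64*t) - 1)*exp(8*t)/9

For GBM dX = mu X dt + sigma X dB with X_0 = x_0, apply Itô to Y = log X: dY = (mu - sigma^2/2) dt + sigma dB, so Y_t = log(x_0) + (mu - sigma^2/2) t + sigma B_t and hence X_t = x_0 * exp((mu - sigma^2/2) t + sigma B_t).
With mu = 4, sigma = 8, x_0 = 1/3, this gives:
  X_t = 1/3 * exp((-28) * t + (8) * B_t).
Since sigma*B_t ~ Normal(0, sigma^2 t), E[exp(sigma*B_t)] = exp(sigma^2 t / 2); so E[X_t] = x_0 * exp((mu - sigma^2/2) t) * exp(sigma^2 t / 2) = x_0 * exp(mu t) = exp(4*t)/3.
Var(X_t) = E[X_t^2] - (E[X_t])^2 = x_0^2 * exp(2 mu t) * (exp(sigma^2 t) - 1) = (exp(64*t) - 1)*exp(8*t)/9.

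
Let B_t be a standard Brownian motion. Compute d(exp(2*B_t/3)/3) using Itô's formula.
d(exp(2*B_t/3)/3) = (2*exp(2*B_t/3)/27) dt + (2*exp(2*B_t/3)/9) dB_t

Itô's formula for f(B_t) gives d f(B_t) = f'(B_t) dB_t + (1/2) f''(B_t) dt. Compute derivatives of f(x) = exp(2*x/3)/3:
  f'(x)  = 2*exp(2*x/3)/9
  f''(x) = 4*exp(2*x/3)/27
Substitute x = B_t and multiply the f'' term by 1/2:
  drift     = (1/2) * (4*exp(2*x/3)/27) evaluated at B_t = 2*exp(2*B_t/3)/27
  diffusion = (2*exp(2*x/3)/9) evaluated at B_t = 2*exp(2*B_t/3)/9
Therefore d(exp(2*B_t/3)/3) = (2*exp(2*B_t/3)/27) dt + (2*exp(2*B_t/3)/9) dB_t.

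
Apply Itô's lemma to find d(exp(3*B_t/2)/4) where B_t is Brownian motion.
d(exp(3*B_t/2)/4) = (9*exp(3*B_t/2)/32) dt + (3*exp(3*B_t/2)/8) dB_t

Itô's formula for f(B_t) gives d f(B_t) = f'(B_t) dB_t + (1/2) f''(B_t) dt. Compute derivatives of f(x) = exp(3*x/2)/4:
  f'(x)  = 3*exp(3*x/2)/8
  f''(x) = 9*exp(3*x/2)/16
Substitute x = B_t and multiply the f'' term by 1/2:
  drift     = (1/2) * (9*exp(3*x/2)/16) evaluated at B_t = 9*exp(3*B_t/2)/32
  diffusion = (3*exp(3*x/2)/8) evaluated at B_t = 3*exp(3*B_t/2)/8
Therefore d(exp(3*B_t/2)/4) = (9*exp(3*B_t/2)/32) dt + (3*exp(3*B_t/2)/8) dB_t.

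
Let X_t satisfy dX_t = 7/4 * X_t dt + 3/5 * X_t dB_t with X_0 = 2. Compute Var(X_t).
Var(X_t) = 4*(exp(9*t/25) - 1)*exp(7*t/2)

For GBM dX = mu X dt + sigma X dB with X_0 = x_0, apply Itô to Y = log X: dY = (mu - sigma^2/2) dt + sigma dB, so Y_t = log(x_0) + (mu - sigma^2/2) t + sigma B_t and hence X_t = x_0 * exp((mu - sigma^2/2) t + sigma B_t).
With mu = 7/4, sigma = 3/5, x_0 = 2, this gives:
  X_t = 2 * exp((157/100) * t + (3/5) * B_t).
Since sigma*B_t ~ Normal(0, sigma^2 t), E[exp(sigma*B_t)] = exp(sigma^2 t / 2); so E[X_t] = x_0 * exp((mu - sigma^2/2) t) * exp(sigma^2 t / 2) = x_0 * exp(mu t) = 2*exp(7*t/4).
Var(X_t) = E[X_t^2] - (E[X_t])^2 = x_0^2 * exp(2 mu t) * (exp(sigma^2 t) - 1) = 4*(exp(9*t/25) - 1)*exp(7*t/2).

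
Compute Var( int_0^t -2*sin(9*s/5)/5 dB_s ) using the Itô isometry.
Var = 2*t/25 - sin(18*t/5)/45

The Itô integral of a deterministic integrand f(s) has mean 0 because each increment f(s) * (B_{s+ds} - B_s) has mean 0. By the Itô isometry:
  Var( int_0^t f(s) dB_s ) = E[ (int_0^t f(s) dB_s)^2 ] = int_0^t f(s)^2 ds.
Here f(s) = -2*sin(9*s/5)/5, so f(s)^2 = 4*sin(9*s/5)^2/25. Integrate:
  int_0^t (4*sin(9*s/5)^2/25) ds = 2*t/25 - sin(18*t/5)/45.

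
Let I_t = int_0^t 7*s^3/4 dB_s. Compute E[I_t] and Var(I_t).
E[I_t] = 0; Var(I_t) = 7*t^7/16

The Itô integral of a deterministic integrand f(s) has mean 0 because each increment f(s) * (B_{s+ds} - B_s) has mean 0. By the Itô isometry:
  Var( int_0^t f(s) dB_s ) = E[ (int_0^t f(s) dB_s)^2 ] = int_0^t f(s)^2 ds.
Here f(s) = 7*s^3/4, so f(s)^2 = 49*s^6/16. Integrate:
  int_0^t (49*s^6/16) ds = 7*t^7/16.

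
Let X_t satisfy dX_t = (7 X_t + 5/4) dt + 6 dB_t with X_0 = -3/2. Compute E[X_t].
E[X_t] = -37*exp(7*t)/28 - 5/28

Taking expectations and using E[dB_t] = 0, the mean m(t) = E[X_t] satisfies the ODE m'(t) = a m(t) + b with m(0) = x_0. With a = 7, b = 5/4, x_0 = -3/2, the solution is
  m(t) = x_0 * exp(a t) + (b/a) * (exp(a t) - 1)
       = (-3/2) * exp(7 t) + ((5/4)/7) * (exp(7 t) - 1)
       = -37*exp(7*t)/28 - 5/28.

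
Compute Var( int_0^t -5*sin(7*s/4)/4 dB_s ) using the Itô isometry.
Var = 25*t/32 - 25*sin(7*t/2)/112

The Itô integral of a deterministic integrand f(s) has mean 0 because each increment f(s) * (B_{s+ds} - B_s) has mean 0. By the Itô isometry:
  Var( int_0^t f(s) dB_s ) = E[ (int_0^t f(s) dB_s)^2 ] = int_0^t f(s)^2 ds.
Here f(s) = -5*sin(7*s/4)/4, so f(s)^2 = 25*sin(7*s/4)^2/16. Integrate:
  int_0^t (25*sin(7*s/4)^2/16) ds = 25*t/32 - 25*sin(7*t/2)/112.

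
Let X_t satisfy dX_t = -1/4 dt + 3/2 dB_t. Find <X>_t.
<X>_t = 9*t/4

For an Itô process dX_t = a(t) dt + b(t) dB_t, the quadratic variation is <X>_t = int_0^t b(s)^2 ds (the drift term does not contribute). Here b(s) = 3/2, so
  b(s)^2 = 9/4.
Integrating from 0 to t:
  <X>_t = int_0^t (9/4) ds = 9*t/4.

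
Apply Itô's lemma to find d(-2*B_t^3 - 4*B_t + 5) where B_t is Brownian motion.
d(-2*B_t^3 - 4*B_t + 5) = (-6*B_t) dt + (-6*B_t^2 - 4) dB_t

Itô's formula for f(B_t) gives d f(B_t) = f'(B_t) dB_t + (1/2) f''(B_t) dt. Compute derivatives of f(x) = -2*x^3 - 4*x + 5:
  f'(x)  = -6*x^2 - 4
  f''(x) = -12*x
Substitute x = B_t and multiply the f'' term by 1/2:
  drift     = (1/2) * (-12*x) evaluated at B_t = -6*B_t
  diffusion = (-6*x^2 - 4) evaluated at B_t = -6*B_t^2 - 4
Therefore d(-2*B_t^3 - 4*B_t + 5) = (-6*B_t) dt + (-6*B_t^2 - 4) dB_t.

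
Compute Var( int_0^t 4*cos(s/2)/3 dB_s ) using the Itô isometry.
Var = 8*t/9 + 8*sin(t)/9

The Itô integral of a deterministic integrand f(s) has mean 0 because each increment f(s) * (B_{s+ds} - B_s) has mean 0. By the Itô isometry:
  Var( int_0^t f(s) dB_s ) = E[ (int_0^t f(s) dB_s)^2 ] = int_0^t f(s)^2 ds.
Here f(s) = 4*cos(s/2)/3, so f(s)^2 = 16*cos(s/2)^2/9. Integrate:
  int_0^t (16*cos(s/2)^2/9) ds = 8*t/9 + 8*sin(t)/9.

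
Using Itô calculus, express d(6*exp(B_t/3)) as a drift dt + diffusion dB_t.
d(6*exp(B_t/3)) = (exp(B_t/3)/3) dt + (2*exp(B_t/3)) dB_t

Itô's formula for f(B_t) gives d f(B_t) = f'(B_t) dB_t + (1/2) f''(B_t) dt. Compute derivatives of f(x) = 6*exp(x/3):
  f'(x)  = 2*exp(x/3)
  f''(x) = 2*exp(x/3)/3
Substitute x = B_t and multiply the f'' term by 1/2:
  drift     = (1/2) * (2*exp(x/3)/3) evaluated at B_t = exp(B_t/3)/3
  diffusion = (2*exp(x/3)) evaluated at B_t = 2*exp(B_t/3)
Therefore d(6*exp(B_t/3)) = (exp(B_t/3)/3) dt + (2*exp(B_t/3)) dB_t.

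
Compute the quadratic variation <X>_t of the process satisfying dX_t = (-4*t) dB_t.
<X>_t = 16*t^3/3

For an Itô process dX_t = a(t) dt + b(t) dB_t, the quadratic variation is <X>_t = int_0^t b(s)^2 ds (the drift term does not contribute). Here b(s) = -4*s, so
  b(s)^2 = 16*s^2.
Integrating from 0 to t:
  <X>_t = int_0^t (16*s^2) ds = 16*t^3/3.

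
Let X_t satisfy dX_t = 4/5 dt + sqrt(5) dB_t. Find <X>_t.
<X>_t = 5*t

For an Itô process dX_t = a(t) dt + b(t) dB_t, the quadratic variation is <X>_t = int_0^t b(s)^2 ds (the drift term does not contribute). Here b(s) = sqrt(5), so
  b(s)^2 = 5.
Integrating from 0 to t:
  <X>_t = int_0^t (5) ds = 5*t.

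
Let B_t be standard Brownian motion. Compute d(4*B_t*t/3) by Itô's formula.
d(4*B_t*t/3) = (4*B_t/3) dt + (4*t/3) dB_t

Itô's formula for f(t, x): d f(t, B_t) = (f_t + (1/2) f_xx) dt + f_x dB_t. Compute partials of f(t, x) = 4*t*x/3:
  f_t(t,x)  = 4*x/3
  f_x(t,x)  = 4*t/3
  f_xx(t,x) = 0
Assemble drift = f_t + (1/2) f_xx = 4*x/3 and diffusion = f_x = 4*t/3. Substituting x = B_t:
  d(4*B_t*t/3) = (4*B_t/3) dt + (4*t/3) dB_t.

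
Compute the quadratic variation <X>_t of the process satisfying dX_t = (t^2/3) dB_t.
<X>_t = t^5/45

For an Itô process dX_t = a(t) dt + b(t) dB_t, the quadratic variation is <X>_t = int_0^t b(s)^2 ds (the drift term does not contribute). Here b(s) = s^2/3, so
  b(s)^2 = s^4/9.
Integrating from 0 to t:
  <X>_t = int_0^t (s^4/9) ds = t^5/45.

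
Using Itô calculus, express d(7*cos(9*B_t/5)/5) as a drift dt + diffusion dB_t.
d(7*cos(9*B_t/5)/5) = (-567*cos(9*B_t/5)/250) dt + (-63*sin(9*B_t/5)/25) dB_t

Itô's formula for f(B_t) gives d f(B_t) = f'(B_t) dB_t + (1/2) f''(B_t) dt. Compute derivatives of f(x) = 7*cos(9*x/5)/5:
  f'(x)  = -63*sin(9*x/5)/25
  f''(x) = -567*cos(9*x/5)/125
Substitute x = B_t and multiply the f'' term by 1/2:
  drift     = (1/2) * (-567*cos(9*x/5)/125) evaluated at B_t = -567*cos(9*B_t/5)/250
  diffusion = (-63*sin(9*x/5)/25) evaluated at B_t = -63*sin(9*B_t/5)/25
Therefore d(7*cos(9*B_t/5)/5) = (-567*cos(9*B_t/5)/250) dt + (-63*sin(9*B_t/5)/25) dB_t.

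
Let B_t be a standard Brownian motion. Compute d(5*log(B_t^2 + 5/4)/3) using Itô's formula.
d(5*log(B_t^2 + 5/4)/3) = (20*(5 - 4*B_t^2)/(3*(4*B_t^2 + 5)^2)) dt + (40*B_t/(3*(4*B_t^2 + 5))) dB_t

Itô's formula for f(B_t) gives d f(B_t) = f'(B_t) dB_t + (1/2) f''(B_t) dt. Compute derivatives of f(x) = 5*log(x^2 + 5/4)/3:
  f'(x)  = 40*x/(3*(4*x^2 + 5))
  f''(x) = 40*(5 - 4*x^2)/(3*(4*x^2 + 5)^2)
Substitute x = B_t and multiply the f'' term by 1/2:
  drift     = (1/2) * (40*(5 - 4*x^2)/(3*(4*x^2 + 5)^2)) evaluated at B_t = 20*(5 - 4*B_t^2)/(3*(4*B_t^2 + 5)^2)
  diffusion = (40*x/(3*(4*x^2 + 5))) evaluated at B_t = 40*B_t/(3*(4*B_t^2 + 5))
Therefore d(5*log(B_t^2 + 5/4)/3) = (20*(5 - 4*B_t^2)/(3*(4*B_t^2 + 5)^2)) dt + (40*B_t/(3*(4*B_t^2 + 5))) dB_t.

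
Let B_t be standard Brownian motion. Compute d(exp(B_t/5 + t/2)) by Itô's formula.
d(exp(B_t/5 + t/2)) = (13*exp(B_t/5 + t/2)/25) dt + (exp(B_t/5 + t/2)/5) dB_t

Itô's formula for f(t, x): d f(t, B_t) = (f_t + (1/2) f_xx) dt + f_x dB_t. Compute partials of f(t, x) = exp(t/2 + x/5):
  f_t(t,x)  = exp(t/2 + x/5)/2
  f_x(t,x)  = exp(t/2 + x/5)/5
  f_xx(t,x) = exp(t/2 + x/5)/25
Assemble drift = f_t + (1/2) f_xx = 13*exp(t/2 + x/5)/25 and diffusion = f_x = exp(t/2 + x/5)/5. Substituting x = B_t:
  d(exp(B_t/5 + t/2)) = (13*exp(B_t/5 + t/2)/25) dt + (exp(B_t/5 + t/2)/5) dB_t.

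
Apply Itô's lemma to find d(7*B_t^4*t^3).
d(7*B_t^4*t^3) = (21*B_t^2*t^2*(B_t^2 + 2*t)) dt + (28*B_t^3*t^3) dB_t

Itô's formula for f(t, x): d f(t, B_t) = (f_t + (1/2) f_xx) dt + f_x dB_t. Compute partials of f(t, x) = 7*t^3*x^4:
  f_t(t,x)  = 21*t^2*x^4
  f_x(t,x)  = 28*t^3*x^3
  f_xx(t,x) = 84*t^3*x^2
Assemble drift = f_t + (1/2) f_xx = 21*t^2*x^2*(2*t + x^2) and diffusion = f_x = 28*t^3*x^3. Substituting x = B_t:
  d(7*B_t^4*t^3) = (21*B_t^2*t^2*(B_t^2 + 2*t)) dt + (28*B_t^3*t^3) dB_t.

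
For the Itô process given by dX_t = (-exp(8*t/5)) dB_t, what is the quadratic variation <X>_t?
<X>_t = 5*exp(16*t/5)/16 - 5/16

For an Itô process dX_t = a(t) dt + b(t) dB_t, the quadratic variation is <X>_t = int_0^t b(s)^2 ds (the drift term does not contribute). Here b(s) = -exp(8*s/5), so
  b(s)^2 = exp(16*s/5).
Integrating from 0 to t:
  <X>_t = int_0^t (exp(16*s/5)) ds = 5*exp(16*t/5)/16 - 5/16.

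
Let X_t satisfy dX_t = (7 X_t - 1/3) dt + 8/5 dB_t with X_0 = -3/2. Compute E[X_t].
E[X_t] = 1/21 - 65*exp(7*t)/42

Taking expectations and using E[dB_t] = 0, the mean m(t) = E[X_t] satisfies the ODE m'(t) = a m(t) + b with m(0) = x_0. With a = 7, b = -1/3, x_0 = -3/2, the solution is
  m(t) = x_0 * exp(a t) + (b/a) * (exp(a t) - 1)
       = (-3/2) * exp(7 t) + ((-1/3)/7) * (exp(7 t) - 1)
       = 1/21 - 65*exp(7*t)/42.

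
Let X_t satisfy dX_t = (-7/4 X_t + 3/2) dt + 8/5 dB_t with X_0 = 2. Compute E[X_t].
E[X_t] = 6/7 + 8*exp(-7*t/4)/7

Taking expectations and using E[dB_t] = 0, the mean m(t) = E[X_t] satisfies the ODE m'(t) = a m(t) + b with m(0) = x_0. With a = -7/4, b = 3/2, x_0 = 2, the solution is
  m(t) = x_0 * exp(a t) + (b/a) * (exp(a t) - 1)
       = 2 * exp((-7/4) t) + ((3/2)/(-7/4)) * (exp((-7/4) t) - 1)
       = 6/7 + 8*exp(-7*t/4)/7.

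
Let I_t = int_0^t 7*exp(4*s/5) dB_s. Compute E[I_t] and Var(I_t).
E[I_t] = 0; Var(I_t) = 245*exp(8*t/5)/8 - 245/8

The Itô integral of a deterministic integrand f(s) has mean 0 because each increment f(s) * (B_{s+ds} - B_s) has mean 0. By the Itô isometry:
  Var( int_0^t f(s) dB_s ) = E[ (int_0^t f(s) dB_s)^2 ] = int_0^t f(s)^2 ds.
Here f(s) = 7*exp(4*s/5), so f(s)^2 = 49*exp(8*s/5). Integrate:
  int_0^t (49*exp(8*s/5)) ds = 245*exp(8*t/5)/8 - 245/8.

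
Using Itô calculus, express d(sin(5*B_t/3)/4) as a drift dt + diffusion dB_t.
d(sin(5*B_t/3)/4) = (-25*sin(5*B_t/3)/72) dt + (5*cos(5*B_t/3)/12) dB_t

Itô's formula for f(B_t) gives d f(B_t) = f'(B_t) dB_t + (1/2) f''(B_t) dt. Compute derivatives of f(x) = sin(5*x/3)/4:
  f'(x)  = 5*cos(5*x/3)/12
  f''(x) = -25*sin(5*x/3)/36
Substitute x = B_t and multiply the f'' term by 1/2:
  drift     = (1/2) * (-25*sin(5*x/3)/36) evaluated at B_t = -25*sin(5*B_t/3)/72
  diffusion = (5*cos(5*x/3)/12) evaluated at B_t = 5*cos(5*B_t/3)/12
Therefore d(sin(5*B_t/3)/4) = (-25*sin(5*B_t/3)/72) dt + (5*cos(5*B_t/3)/12) dB_t.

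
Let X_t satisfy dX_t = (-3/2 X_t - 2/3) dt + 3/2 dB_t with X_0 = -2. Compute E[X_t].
E[X_t] = -4/9 - 14*exp(-3*t/2)/9

Taking expectations and using E[dB_t] = 0, the mean m(t) = E[X_t] satisfies the ODE m'(t) = a m(t) + b with m(0) = x_0. With a = -3/2, b = -2/3, x_0 = -2, the solution is
  m(t) = x_0 * exp(a t) + (b/a) * (exp(a t) - 1)
       = (-2) * exp((-3/2) t) + ((-2/3)/(-3/2)) * (exp((-3/2) t) - 1)
       = -4/9 - 14*exp(-3*t/2)/9.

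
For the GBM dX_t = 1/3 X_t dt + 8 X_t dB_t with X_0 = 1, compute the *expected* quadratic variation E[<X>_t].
E[<X>_t] = 96*exp(194*t/3)/97 - 96/97

<X>_t = int_0^t (8 * X_s)^2 ds. Taking expectation inside the integral: E[<X>_t] = 8^2 * int_0^t E[X_s^2] ds. For GBM, E[X_s^2] = x_0^2 * exp((2 mu + sigma^2) s). Integrating:
  E[<X>_t] = 8^2 * 1^2 * (exp((2*(1/3) + 8^2) t) - 1) / (2*(1/3) + 8^2)
           = 8^2 * 1^2 * (exp((194/3) t) - 1) / (194/3) = 96*exp(194*t/3)/97 - 96/97.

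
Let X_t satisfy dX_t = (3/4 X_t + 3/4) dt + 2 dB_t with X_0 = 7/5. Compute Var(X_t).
Var(X_t) = 8*exp(3*t/2)/3 - 8/3

The variance V(t) = Var(X_t) satisfies V'(t) = 2 a V(t) + c^2 with V(0) = 0 (drift coefficient is linear in X, diffusion is constant). With a = 3/4, c = 2, the solution is
  V(t) = (c^2 / (2 a)) * (exp(2 a t) - 1)
       = (2^2 / (2*(3/4))) * (exp((3/2) t) - 1)
       = 8*exp(3*t/2)/3 - 8/3.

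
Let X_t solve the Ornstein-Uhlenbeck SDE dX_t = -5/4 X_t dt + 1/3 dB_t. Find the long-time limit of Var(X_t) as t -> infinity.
lim Var(X_t) = 2/45

The OU SDE dX = -theta X dt + sigma dB admits the integrating factor exp(theta t): d(exp(theta t) X_t) = sigma exp(theta t) dB_t. Integrating from 0 to t gives X_t = x_0 * exp(-theta t) + sigma * int_0^t exp(-theta (t-s)) dB_s for any initial x_0. The Itô integral has variance (by the Itô isometry) sigma^2 * int_0^t exp(-2 theta (t - s)) ds = sigma^2 * (1 - exp(-2 theta t)) / (2 theta), independent of x_0.
With theta = 5/4, sigma = 1/3:
  Var(X_t) = (1/3)^2 * (1 - exp(-2*5/4 t)) / (2 * 5/4) = 2/45 - 2*exp(-5*t/2)/45.
As t -> infinity, exp(-2*5/4 t) -> 0, so the stationary variance is sigma^2 / (2 theta) = 2/45.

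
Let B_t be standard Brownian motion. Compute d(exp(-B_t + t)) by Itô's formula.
d(exp(-B_t + t)) = (3*exp(-B_t + t)/2) dt + (-exp(-B_t + t)) dB_t

Itô's formula for f(t, x): d f(t, B_t) = (f_t + (1/2) f_xx) dt + f_x dB_t. Compute partials of f(t, x) = exp(t - x):
  f_t(t,x)  = exp(t - x)
  f_x(t,x)  = -exp(t - x)
  f_xx(t,x) = exp(t - x)
Assemble drift = f_t + (1/2) f_xx = 3*exp(t - x)/2 and diffusion = f_x = -exp(t - x). Substituting x = B_t:
  d(exp(-B_t + t)) = (3*exp(-B_t + t)/2) dt + (-exp(-B_t + t)) dB_t.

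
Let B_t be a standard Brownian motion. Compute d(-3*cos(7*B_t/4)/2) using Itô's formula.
d(-3*cos(7*B_t/4)/2) = (147*cos(7*B_t/4)/64) dt + (21*sin(7*B_t/4)/8) dB_t

Itô's formula for f(B_t) gives d f(B_t) = f'(B_t) dB_t + (1/2) f''(B_t) dt. Compute derivatives of f(x) = -3*cos(7*x/4)/2:
  f'(x)  = 21*sin(7*x/4)/8
  f''(x) = 147*cos(7*x/4)/32
Substitute x = B_t and multiply the f'' term by 1/2:
  drift     = (1/2) * (147*cos(7*x/4)/32) evaluated at B_t = 147*cos(7*B_t/4)/64
  diffusion = (21*sin(7*x/4)/8) evaluated at B_t = 21*sin(7*B_t/4)/8
Therefore d(-3*cos(7*B_t/4)/2) = (147*cos(7*B_t/4)/64) dt + (21*sin(7*B_t/4)/8) dB_t.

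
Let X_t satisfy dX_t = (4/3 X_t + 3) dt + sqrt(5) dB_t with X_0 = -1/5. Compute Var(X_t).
Var(X_t) = 15*exp(8*t/3)/8 - 15/8

The variance V(t) = Var(X_t) satisfies V'(t) = 2 a V(t) + c^2 with V(0) = 0 (drift coefficient is linear in X, diffusion is constant). With a = 4/3, c = sqrt(5), the solution is
  V(t) = (c^2 / (2 a)) * (exp(2 a t) - 1)
       = (sqrt(5)^2 / (2*(4/3))) * (exp((8/3) t) - 1)
       = 15*exp(8*t/3)/8 - 15/8.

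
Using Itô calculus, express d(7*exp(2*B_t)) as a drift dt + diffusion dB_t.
d(7*exp(2*B_t)) = (14*exp(2*B_t)) dt + (14*exp(2*B_t)) dB_t

Itô's formula for f(B_t) gives d f(B_t) = f'(B_t) dB_t + (1/2) f''(B_t) dt. Compute derivatives of f(x) = 7*exp(2*x):
  f'(x)  = 14*exp(2*x)
  f''(x) = 28*exp(2*x)
Substitute x = B_t and multiply the f'' term by 1/2:
  drift     = (1/2) * (28*exp(2*x)) evaluated at B_t = 14*exp(2*B_t)
  diffusion = (14*exp(2*x)) evaluated at B_t = 14*exp(2*B_t)
Therefore d(7*exp(2*B_t)) = (14*exp(2*B_t)) dt + (14*exp(2*B_t)) dB_t.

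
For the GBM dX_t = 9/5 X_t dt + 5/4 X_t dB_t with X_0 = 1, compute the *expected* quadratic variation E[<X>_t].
E[<X>_t] = 125*exp(413*t/80)/413 - 125/413

<X>_t = int_0^t ((5/4) * X_s)^2 ds. Taking expectation inside the integral: E[<X>_t] = (5/4)^2 * int_0^t E[X_s^2] ds. For GBM, E[X_s^2] = x_0^2 * exp((2 mu + sigma^2) s). Integrating:
  E[<X>_t] = (5/4)^2 * 1^2 * (exp((2*(9/5) + (5/4)^2) t) - 1) / (2*(9/5) + (5/4)^2)
           = (5/4)^2 * 1^2 * (exp((413/80) t) - 1) / (413/80) = 125*exp(413*t/80)/413 - 125/413.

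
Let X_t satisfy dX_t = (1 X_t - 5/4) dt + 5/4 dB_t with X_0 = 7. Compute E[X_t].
E[X_t] = 23*exp(t)/4 + 5/4

Taking expectations and using E[dB_t] = 0, the mean m(t) = E[X_t] satisfies the ODE m'(t) = a m(t) + b with m(0) = x_0. With a = 1, b = -5/4, x_0 = 7, the solution is
  m(t) = x_0 * exp(a t) + (b/a) * (exp(a t) - 1)
       = 7 * exp(1 t) + ((-5/4)/1) * (exp(1 t) - 1)
       = 23*exp(t)/4 + 5/4.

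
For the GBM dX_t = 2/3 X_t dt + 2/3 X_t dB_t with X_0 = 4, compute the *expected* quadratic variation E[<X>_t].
E[<X>_t] = 4*exp(16*t/9) - 4

<X>_t = int_0^t ((2/3) * X_s)^2 ds. Taking expectation inside the integral: E[<X>_t] = (2/3)^2 * int_0^t E[X_s^2] ds. For GBM, E[X_s^2] = x_0^2 * exp((2 mu + sigma^2) s). Integrating:
  E[<X>_t] = (2/3)^2 * 4^2 * (exp((2*(2/3) + (2/3)^2) t) - 1) / (2*(2/3) + (2/3)^2)
           = (2/3)^2 * 4^2 * (exp((16/9) t) - 1) / (16/9) = 4*exp(16*t/9) - 4.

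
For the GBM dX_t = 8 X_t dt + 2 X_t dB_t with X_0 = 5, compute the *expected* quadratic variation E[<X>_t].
E[<X>_t] = 5*exp(20*t) - 5

<X>_t = int_0^t (2 * X_s)^2 ds. Taking expectation inside the integral: E[<X>_t] = 2^2 * int_0^t E[X_s^2] ds. For GBM, E[X_s^2] = x_0^2 * exp((2 mu + sigma^2) s). Integrating:
  E[<X>_t] = 2^2 * 5^2 * (exp((2*8 + 2^2) t) - 1) / (2*8 + 2^2)
           = 2^2 * 5^2 * (exp(20 t) - 1) / 20 = 5*exp(20*t) - 5.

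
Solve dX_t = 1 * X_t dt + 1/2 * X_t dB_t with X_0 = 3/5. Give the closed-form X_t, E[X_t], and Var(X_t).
X_t = 3/5 * exp((7/8) t + (1/2) B_t); E[X_t] = 3*exp(t)/5; Var(X_t) = 9*(exp(t/4) - 1)*exp(2*t)/25

For GBM dX = mu X dt + sigma X dB with X_0 = x_0, apply Itô to Y = log X: dY = (mu - sigma^2/2) dt + sigma dB, so Y_t = log(x_0) + (mu - sigma^2/2) t + sigma B_t and hence X_t = x_0 * exp((mu - sigma^2/2) t + sigma B_t).
With mu = 1, sigma = 1/2, x_0 = 3/5, this gives:
  X_t = 3/5 * exp((7/8) * t + (1/2) * B_t).
Since sigma*B_t ~ Normal(0, sigma^2 t), E[exp(sigma*B_t)] = exp(sigma^2 t / 2); so E[X_t] = x_0 * exp((mu - sigma^2/2) t) * exp(sigma^2 t / 2) = x_0 * exp(mu t) = 3*exp(t)/5.
Var(X_t) = E[X_t^2] - (E[X_t])^2 = x_0^2 * exp(2 mu t) * (exp(sigma^2 t) - 1) = 9*(exp(t/4) - 1)*exp(2*t)/25.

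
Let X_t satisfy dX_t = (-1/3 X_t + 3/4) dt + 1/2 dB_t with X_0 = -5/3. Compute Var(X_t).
Var(X_t) = 3/8 - 3*exp(-2*t/3)/8

The variance V(t) = Var(X_t) satisfies V'(t) = 2 a V(t) + c^2 with V(0) = 0 (drift coefficient is linear in X, diffusion is constant). With a = -1/3, c = 1/2, the solution is
  V(t) = (c^2 / (2 a)) * (exp(2 a t) - 1)
       = ((1/2)^2 / (2*(-1/3))) * (exp((-2/3) t) - 1)
       = 3/8 - 3*exp(-2*t/3)/8.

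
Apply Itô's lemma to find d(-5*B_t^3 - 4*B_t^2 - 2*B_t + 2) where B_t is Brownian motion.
d(-5*B_t^3 - 4*B_t^2 - 2*B_t + 2) = (-15*B_t - 4) dt + (-15*B_t^2 - 8*B_t - 2) dB_t

Itô's formula for f(B_t) gives d f(B_t) = f'(B_t) dB_t + (1/2) f''(B_t) dt. Compute derivatives of f(x) = -5*x^3 - 4*x^2 - 2*x + 2:
  f'(x)  = -15*x^2 - 8*x - 2
  f''(x) = -30*x - 8
Substitute x = B_t and multiply the f'' term by 1/2:
  drift     = (1/2) * (-30*x - 8) evaluated at B_t = -15*B_t - 4
  diffusion = (-15*x^2 - 8*x - 2) evaluated at B_t = -15*B_t^2 - 8*B_t - 2
Therefore d(-5*B_t^3 - 4*B_t^2 - 2*B_t + 2) = (-15*B_t - 4) dt + (-15*B_t^2 - 8*B_t - 2) dB_t.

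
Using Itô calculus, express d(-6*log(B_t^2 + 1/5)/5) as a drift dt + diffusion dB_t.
d(-6*log(B_t^2 + 1/5)/5) = (6*(5*B_t^2 - 1)/(5*B_t^2 + 1)^2) dt + (-12*B_t/(5*B_t^2 + 1)) dB_t

Itô's formula for f(B_t) gives d f(B_t) = f'(B_t) dB_t + (1/2) f''(B_t) dt. Compute derivatives of f(x) = -6*log(x^2 + 1/5)/5:
  f'(x)  = -12*x/(5*x^2 + 1)
  f''(x) = 12*(5*x^2 - 1)/(5*x^2 + 1)^2
Substitute x = B_t and multiply the f'' term by 1/2:
  drift     = (1/2) * (12*(5*x^2 - 1)/(5*x^2 + 1)^2) evaluated at B_t = 6*(5*B_t^2 - 1)/(5*B_t^2 + 1)^2
  diffusion = (-12*x/(5*x^2 + 1)) evaluated at B_t = -12*B_t/(5*B_t^2 + 1)
Therefore d(-6*log(B_t^2 + 1/5)/5) = (6*(5*B_t^2 - 1)/(5*B_t^2 + 1)^2) dt + (-12*B_t/(5*B_t^2 + 1)) dB_t.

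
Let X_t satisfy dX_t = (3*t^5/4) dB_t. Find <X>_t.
<X>_t = 9*t^11/176

For an Itô process dX_t = a(t) dt + b(t) dB_t, the quadratic variation is <X>_t = int_0^t b(s)^2 ds (the drift term does not contribute). Here b(s) = 3*s^5/4, so
  b(s)^2 = 9*s^10/16.
Integrating from 0 to t:
  <X>_t = int_0^t (9*s^10/16) ds = 9*t^11/176.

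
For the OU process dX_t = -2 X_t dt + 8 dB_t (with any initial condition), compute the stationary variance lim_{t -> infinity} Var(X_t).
lim Var(X_t) = 16

The OU SDE dX = -theta X dt + sigma dB admits the integrating factor exp(theta t): d(exp(theta t) X_t) = sigma exp(theta t) dB_t. Integrating from 0 to t gives X_t = x_0 * exp(-theta t) + sigma * int_0^t exp(-theta (t-s)) dB_s for any initial x_0. The Itô integral has variance (by the Itô isometry) sigma^2 * int_0^t exp(-2 theta (t - s)) ds = sigma^2 * (1 - exp(-2 theta t)) / (2 theta), independent of x_0.
With theta = 2, sigma = 8:
  Var(X_t) = (8)^2 * (1 - exp(-2*2 t)) / (2 * 2) = 16 - 16*exp(-4*t).
As t -> infinity, exp(-2*2 t) -> 0, so the stationary variance is sigma^2 / (2 theta) = 16.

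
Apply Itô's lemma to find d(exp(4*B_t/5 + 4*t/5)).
d(exp(4*B_t/5 + 4*t/5)) = (28*exp(4*B_t/5 + 4*t/5)/25) dt + (4*exp(4*B_t/5 + 4*t/5)/5) dB_t

Itô's formula for f(t, x): d f(t, B_t) = (f_t + (1/2) f_xx) dt + f_x dB_t. Compute partials of f(t, x) = exp(4*t/5 + 4*x/5):
  f_t(t,x)  = 4*exp(4*t/5 + 4*x/5)/5
  f_x(t,x)  = 4*exp(4*t/5 + 4*x/5)/5
  f_xx(t,x) = 16*exp(4*t/5 + 4*x/5)/25
Assemble drift = f_t + (1/2) f_xx = 28*exp(4*t/5 + 4*x/5)/25 and diffusion = f_x = 4*exp(4*t/5 + 4*x/5)/5. Substituting x = B_t:
  d(exp(4*B_t/5 + 4*t/5)) = (28*exp(4*B_t/5 + 4*t/5)/25) dt + (4*exp(4*B_t/5 + 4*t/5)/5) dB_t.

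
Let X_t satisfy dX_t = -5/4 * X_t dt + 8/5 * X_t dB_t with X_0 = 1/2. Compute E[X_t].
E[X_t] = exp(-5*t/4)/2

For GBM dX = mu X dt + sigma X dB with X_0 = x_0, apply Itô to Y = log X: dY = (mu - sigma^2/2) dt + sigma dB, so Y_t = log(x_0) + (mu - sigma^2/2) t + sigma B_t and hence X_t = x_0 * exp((mu - sigma^2/2) t + sigma B_t).
With mu = -5/4, sigma = 8/5, x_0 = 1/2, this gives:
  X_t = 1/2 * exp((-253/100) * t + (8/5) * B_t).
Since sigma*B_t ~ Normal(0, sigma^2 t), E[exp(sigma*B_t)] = exp(sigma^2 t / 2); so E[X_t] = x_0 * exp((mu - sigma^2/2) t) * exp(sigma^2 t / 2) = x_0 * exp(mu t) = exp(-5*t/4)/2.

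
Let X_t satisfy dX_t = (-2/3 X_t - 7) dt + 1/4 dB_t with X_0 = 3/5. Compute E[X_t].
E[X_t] = -21/2 + 111*exp(-2*t/3)/10

Taking expectations and using E[dB_t] = 0, the mean m(t) = E[X_t] satisfies the ODE m'(t) = a m(t) + b with m(0) = x_0. With a = -2/3, b = -7, x_0 = 3/5, the solution is
  m(t) = x_0 * exp(a t) + (b/a) * (exp(a t) - 1)
       = (3/5) * exp((-2/3) t) + ((-7)/(-2/3)) * (exp((-2/3) t) - 1)
       = -21/2 + 111*exp(-2*t/3)/10.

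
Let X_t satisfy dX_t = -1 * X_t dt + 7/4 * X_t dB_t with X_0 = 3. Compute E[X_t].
E[X_t] = 3*exp(-t)

For GBM dX = mu X dt + sigma X dB with X_0 = x_0, apply Itô to Y = log X: dY = (mu - sigma^2/2) dt + sigma dB, so Y_t = log(x_0) + (mu - sigma^2/2) t + sigma B_t and hence X_t = x_0 * exp((mu - sigma^2/2) t + sigma B_t).
With mu = -1, sigma = 7/4, x_0 = 3, this gives:
  X_t = 3 * exp((-81/32) * t + (7/4) * B_t).
Since sigma*B_t ~ Normal(0, sigma^2 t), E[exp(sigma*B_t)] = exp(sigma^2 t / 2); so E[X_t] = x_0 * exp((mu - sigma^2/2) t) * exp(sigma^2 t / 2) = x_0 * exp(mu t) = 3*exp(-t).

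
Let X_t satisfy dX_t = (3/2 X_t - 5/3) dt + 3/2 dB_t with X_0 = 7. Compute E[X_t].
E[X_t] = 53*exp(3*t/2)/9 + 10/9

Taking expectations and using E[dB_t] = 0, the mean m(t) = E[X_t] satisfies the ODE m'(t) = a m(t) + b with m(0) = x_0. With a = 3/2, b = -5/3, x_0 = 7, the solution is
  m(t) = x_0 * exp(a t) + (b/a) * (exp(a t) - 1)
       = 7 * exp((3/2) t) + ((-5/3)/(3/2)) * (exp((3/2) t) - 1)
       = 53*exp(3*t/2)/9 + 10/9.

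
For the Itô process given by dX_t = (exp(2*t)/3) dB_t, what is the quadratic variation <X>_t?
<X>_t = exp(4*t)/36 - 1/36

For an Itô process dX_t = a(t) dt + b(t) dB_t, the quadratic variation is <X>_t = int_0^t b(s)^2 ds (the drift term does not contribute). Here b(s) = exp(2*s)/3, so
  b(s)^2 = exp(4*s)/9.
Integrating from 0 to t:
  <X>_t = int_0^t (exp(4*s)/9) ds = exp(4*t)/36 - 1/36.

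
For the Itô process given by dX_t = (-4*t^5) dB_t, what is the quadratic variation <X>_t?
<X>_t = 16*t^11/11

For an Itô process dX_t = a(t) dt + b(t) dB_t, the quadratic variation is <X>_t = int_0^t b(s)^2 ds (the drift term does not contribute). Here b(s) = -4*s^5, so
  b(s)^2 = 16*s^10.
Integrating from 0 to t:
  <X>_t = int_0^t (16*s^10) ds = 16*t^11/11.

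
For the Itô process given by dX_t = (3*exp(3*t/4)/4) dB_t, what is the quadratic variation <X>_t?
<X>_t = 3*exp(3*t/2)/8 - 3/8

For an Itô process dX_t = a(t) dt + b(t) dB_t, the quadratic variation is <X>_t = int_0^t b(s)^2 ds (the drift term does not contribute). Here b(s) = 3*exp(3*s/4)/4, so
  b(s)^2 = 9*exp(3*s/2)/16.
Integrating from 0 to t:
  <X>_t = int_0^t (9*exp(3*s/2)/16) ds = 3*exp(3*t/2)/8 - 3/8.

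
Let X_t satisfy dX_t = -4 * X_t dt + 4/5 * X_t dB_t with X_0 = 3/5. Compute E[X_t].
E[X_t] = 3*exp(-4*t)/5

For GBM dX = mu X dt + sigma X dB with X_0 = x_0, apply Itô to Y = log X: dY = (mu - sigma^2/2) dt + sigma dB, so Y_t = log(x_0) + (mu - sigma^2/2) t + sigma B_t and hence X_t = x_0 * exp((mu - sigma^2/2) t + sigma B_t).
With mu = -4, sigma = 4/5, x_0 = 3/5, this gives:
  X_t = 3/5 * exp((-108/25) * t + (4/5) * B_t).
Since sigma*B_t ~ Normal(0, sigma^2 t), E[exp(sigma*B_t)] = exp(sigma^2 t / 2); so E[X_t] = x_0 * exp((mu - sigma^2/2) t) * exp(sigma^2 t / 2) = x_0 * exp(mu t) = 3*exp(-4*t)/5.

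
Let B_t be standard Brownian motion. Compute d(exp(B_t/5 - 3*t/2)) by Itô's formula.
d(exp(B_t/5 - 3*t/2)) = (-37*exp(B_t/5 - 3*t/2)/25) dt + (exp(B_t/5 - 3*t/2)/5) dB_t

Itô's formula for f(t, x): d f(t, B_t) = (f_t + (1/2) f_xx) dt + f_x dB_t. Compute partials of f(t, x) = exp(-3*t/2 + x/5):
  f_t(t,x)  = -3*exp(-3*t/2 + x/5)/2
  f_x(t,x)  = exp(-3*t/2 + x/5)/5
  f_xx(t,x) = exp(-3*t/2 + x/5)/25
Assemble drift = f_t + (1/2) f_xx = -37*exp(-3*t/2 + x/5)/25 and diffusion = f_x = exp(-3*t/2 + x/5)/5. Substituting x = B_t:
  d(exp(B_t/5 - 3*t/2)) = (-37*exp(B_t/5 - 3*t/2)/25) dt + (exp(B_t/5 - 3*t/2)/5) dB_t.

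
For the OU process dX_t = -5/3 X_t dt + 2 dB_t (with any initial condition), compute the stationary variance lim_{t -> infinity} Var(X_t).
lim Var(X_t) = 6/5

The OU SDE dX = -theta X dt + sigma dB admits the integrating factor exp(theta t): d(exp(theta t) X_t) = sigma exp(theta t) dB_t. Integrating from 0 to t gives X_t = x_0 * exp(-theta t) + sigma * int_0^t exp(-theta (t-s)) dB_s for any initial x_0. The Itô integral has variance (by the Itô isometry) sigma^2 * int_0^t exp(-2 theta (t - s)) ds = sigma^2 * (1 - exp(-2 theta t)) / (2 theta), independent of x_0.
With theta = 5/3, sigma = 2:
  Var(X_t) = (2)^2 * (1 - exp(-2*5/3 t)) / (2 * 5/3) = 6/5 - 6*exp(-10*t/3)/5.
As t -> infinity, exp(-2*5/3 t) -> 0, so the stationary variance is sigma^2 / (2 theta) = 6/5.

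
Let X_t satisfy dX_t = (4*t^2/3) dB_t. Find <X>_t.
<X>_t = 16*t^5/45

For an Itô process dX_t = a(t) dt + b(t) dB_t, the quadratic variation is <X>_t = int_0^t b(s)^2 ds (the drift term does not contribute). Here b(s) = 4*s^2/3, so
  b(s)^2 = 16*s^4/9.
Integrating from 0 to t:
  <X>_t = int_0^t (16*s^4/9) ds = 16*t^5/45.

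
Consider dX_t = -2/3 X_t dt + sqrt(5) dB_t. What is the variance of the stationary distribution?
lim Var(X_t) = 15/4

The OU SDE dX = -theta X dt + sigma dB admits the integrating factor exp(theta t): d(exp(theta t) X_t) = sigma exp(theta t) dB_t. Integrating from 0 to t gives X_t = x_0 * exp(-theta t) + sigma * int_0^t exp(-theta (t-s)) dB_s for any initial x_0. The Itô integral has variance (by the Itô isometry) sigma^2 * int_0^t exp(-2 theta (t - s)) ds = sigma^2 * (1 - exp(-2 theta t)) / (2 theta), independent of x_0.
With theta = 2/3, sigma = sqrt(5):
  Var(X_t) = (sqrt(5))^2 * (1 - exp(-2*2/3 t)) / (2 * 2/3) = 15/4 - 15*exp(-4*t/3)/4.
As t -> infinity, exp(-2*2/3 t) -> 0, so the stationary variance is sigma^2 / (2 theta) = 15/4.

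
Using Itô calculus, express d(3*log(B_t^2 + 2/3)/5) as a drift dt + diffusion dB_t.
d(3*log(B_t^2 + 2/3)/5) = (9*(2 - 3*B_t^2)/(5*(3*B_t^2 + 2)^2)) dt + (18*B_t/(5*(3*B_t^2 + 2))) dB_t

Itô's formula for f(B_t) gives d f(B_t) = f'(B_t) dB_t + (1/2) f''(B_t) dt. Compute derivatives of f(x) = 3*log(x^2 + 2/3)/5:
  f'(x)  = 18*x/(5*(3*x^2 + 2))
  f''(x) = 18*(2 - 3*x^2)/(5*(3*x^2 + 2)^2)
Substitute x = B_t and multiply the f'' term by 1/2:
  drift     = (1/2) * (18*(2 - 3*x^2)/(5*(3*x^2 + 2)^2)) evaluated at B_t = 9*(2 - 3*B_t^2)/(5*(3*B_t^2 + 2)^2)
  diffusion = (18*x/(5*(3*x^2 + 2))) evaluated at B_t = 18*B_t/(5*(3*B_t^2 + 2))
Therefore d(3*log(B_t^2 + 2/3)/5) = (9*(2 - 3*B_t^2)/(5*(3*B_t^2 + 2)^2)) dt + (18*B_t/(5*(3*B_t^2 + 2))) dB_t.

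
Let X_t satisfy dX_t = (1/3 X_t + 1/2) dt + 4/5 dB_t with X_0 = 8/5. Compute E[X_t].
E[X_t] = 31*exp(t/3)/10 - 3/2

Taking expectations and using E[dB_t] = 0, the mean m(t) = E[X_t] satisfies the ODE m'(t) = a m(t) + b with m(0) = x_0. With a = 1/3, b = 1/2, x_0 = 8/5, the solution is
  m(t) = x_0 * exp(a t) + (b/a) * (exp(a t) - 1)
       = (8/5) * exp((1/3) t) + ((1/2)/(1/3)) * (exp((1/3) t) - 1)
       = 31*exp(t/3)/10 - 3/2.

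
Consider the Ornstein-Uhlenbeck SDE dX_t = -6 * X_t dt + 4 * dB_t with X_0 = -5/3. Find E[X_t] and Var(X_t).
E[X_t] = -5*exp(-6*t)/3; Var(X_t) = 4/3 - 4*exp(-12*t)/3

The OU SDE dX = -theta X dt + sigma dB admits the integrating factor exp(theta t): d(exp(theta t) X_t) = sigma exp(theta t) dB_t. Integrating from 0 to t:
  X_t = x_0 * exp(-theta t) + sigma * int_0^t exp(-theta (t-s)) dB_s.
The Itô integral has mean 0 and (by the Itô isometry) variance sigma^2 * int_0^t exp(-2 theta (t - s)) ds = sigma^2 * (1 - exp(-2 theta t)) / (2 theta).
With theta = 6, sigma = 4, x_0 = -5/3:
  E[X_t] = -5/3 * exp(-6 t) = -5*exp(-6*t)/3
  Var(X_t) = (4)^2 * (1 - exp(-2*6 t)) / (2 * 6) = 4/3 - 4*exp(-12*t)/3.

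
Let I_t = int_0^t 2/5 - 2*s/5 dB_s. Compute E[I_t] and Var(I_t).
E[I_t] = 0; Var(I_t) = 4*t*(t^2 - 3*t + 3)/75

The Itô integral of a deterministic integrand f(s) has mean 0 because each increment f(s) * (B_{s+ds} - B_s) has mean 0. By the Itô isometry:
  Var( int_0^t f(s) dB_s ) = E[ (int_0^t f(s) dB_s)^2 ] = int_0^t f(s)^2 ds.
Here f(s) = 2/5 - 2*s/5, so f(s)^2 = 4*(s - 1)^2/25. Integrate:
  int_0^t (4*(s - 1)^2/25) ds = 4*t*(t^2 - 3*t + 3)/75.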